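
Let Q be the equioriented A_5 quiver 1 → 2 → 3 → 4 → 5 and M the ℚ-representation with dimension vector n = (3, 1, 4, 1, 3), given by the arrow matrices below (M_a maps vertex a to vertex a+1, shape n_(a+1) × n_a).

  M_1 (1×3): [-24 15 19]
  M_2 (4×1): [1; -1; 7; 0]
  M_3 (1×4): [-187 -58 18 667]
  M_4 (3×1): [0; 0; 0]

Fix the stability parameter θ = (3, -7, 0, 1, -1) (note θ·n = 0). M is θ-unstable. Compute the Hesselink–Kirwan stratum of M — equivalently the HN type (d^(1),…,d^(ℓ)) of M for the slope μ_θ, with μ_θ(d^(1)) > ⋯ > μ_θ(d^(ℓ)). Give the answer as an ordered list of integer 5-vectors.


Via rank(M_{q-1}∘⋯∘M_p): M ≅ I[1,1]^2, I[1,4], I[3,3]^3, I[5,5]^3.
μ_θ-semistable layers: μ^(1)=3; μ^(2)=1; μ^(3)=0; μ^(4)=-1; μ^(5)=-2

((2, 0, 0, 0, 0); (0, 0, 0, 1, 0); (0, 0, 4, 0, 0); (0, 0, 0, 0, 3); (1, 1, 0, 0, 0))


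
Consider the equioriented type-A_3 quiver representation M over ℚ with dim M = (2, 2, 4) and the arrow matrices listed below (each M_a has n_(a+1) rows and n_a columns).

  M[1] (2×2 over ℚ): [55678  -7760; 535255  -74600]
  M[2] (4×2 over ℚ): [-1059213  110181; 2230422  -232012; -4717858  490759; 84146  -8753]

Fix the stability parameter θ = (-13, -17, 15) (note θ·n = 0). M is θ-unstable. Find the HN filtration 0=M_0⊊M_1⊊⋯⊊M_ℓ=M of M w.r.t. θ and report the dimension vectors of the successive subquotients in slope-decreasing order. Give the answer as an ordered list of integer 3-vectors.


Barcode: M ≅ I[1,1], I[1,3], I[2,3], I[3,3]^2. HN layers by μ_θ (4 steps, strictly decreasing):
  μ^(1)=15; μ^(2)=-13; μ^(3)=-15; μ^(4)=-17

((0, 0, 4); (1, 0, 0); (1, 1, 0); (0, 1, 0))


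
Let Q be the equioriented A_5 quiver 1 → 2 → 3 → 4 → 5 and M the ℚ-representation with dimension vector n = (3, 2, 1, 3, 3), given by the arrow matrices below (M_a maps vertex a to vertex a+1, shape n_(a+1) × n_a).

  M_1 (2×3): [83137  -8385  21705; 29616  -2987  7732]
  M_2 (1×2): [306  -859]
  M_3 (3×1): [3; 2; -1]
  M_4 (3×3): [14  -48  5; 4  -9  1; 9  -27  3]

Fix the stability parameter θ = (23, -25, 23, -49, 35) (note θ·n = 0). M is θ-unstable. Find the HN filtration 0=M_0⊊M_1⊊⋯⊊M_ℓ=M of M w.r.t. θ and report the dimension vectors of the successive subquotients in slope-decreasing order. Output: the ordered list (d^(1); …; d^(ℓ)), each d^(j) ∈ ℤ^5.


Barcode: M ≅ I[1,1], I[1,2], I[1,5], I[4,5]^2. HN layers by μ_θ (5 steps, strictly decreasing):
  μ^(1)=35; μ^(2)=23; μ^(3)=-1; μ^(4)=-7; μ^(5)=-49

((0, 0, 0, 0, 3); (1, 0, 0, 0, 0); (1, 1, 0, 0, 0); (1, 1, 1, 1, 0); (0, 0, 0, 2, 0))


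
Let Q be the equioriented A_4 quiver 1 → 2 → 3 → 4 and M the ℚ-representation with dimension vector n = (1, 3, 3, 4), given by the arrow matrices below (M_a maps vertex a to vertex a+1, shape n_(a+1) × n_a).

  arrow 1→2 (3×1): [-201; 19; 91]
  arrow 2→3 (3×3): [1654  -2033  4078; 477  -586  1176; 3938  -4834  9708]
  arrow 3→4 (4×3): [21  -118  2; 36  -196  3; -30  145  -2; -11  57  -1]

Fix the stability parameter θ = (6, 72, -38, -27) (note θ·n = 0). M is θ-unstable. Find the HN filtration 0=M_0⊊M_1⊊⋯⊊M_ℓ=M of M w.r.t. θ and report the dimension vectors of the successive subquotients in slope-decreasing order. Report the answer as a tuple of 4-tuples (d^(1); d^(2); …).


Interval decomposition of M: I[1,4], I[2,4]^2, I[4,4].
HN type (ℓ=3): μ^(1)=13/4; μ^(2)=7/3; μ^(3)=-27

((1, 1, 1, 1); (0, 2, 2, 2); (0, 0, 0, 1))


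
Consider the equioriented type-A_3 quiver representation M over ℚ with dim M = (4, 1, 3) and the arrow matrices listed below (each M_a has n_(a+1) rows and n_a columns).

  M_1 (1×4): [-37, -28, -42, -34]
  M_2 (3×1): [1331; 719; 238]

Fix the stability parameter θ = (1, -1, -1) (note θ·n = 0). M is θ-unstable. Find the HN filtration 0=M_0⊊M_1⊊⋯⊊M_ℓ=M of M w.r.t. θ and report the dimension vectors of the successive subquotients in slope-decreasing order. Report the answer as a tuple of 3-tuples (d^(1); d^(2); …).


Interval decomposition of M: I[1,1]^3, I[1,3], I[3,3]^2.
HN type (ℓ=3): μ^(1)=1; μ^(2)=-1/3; μ^(3)=-1

((3, 0, 0); (1, 1, 1); (0, 0, 2))


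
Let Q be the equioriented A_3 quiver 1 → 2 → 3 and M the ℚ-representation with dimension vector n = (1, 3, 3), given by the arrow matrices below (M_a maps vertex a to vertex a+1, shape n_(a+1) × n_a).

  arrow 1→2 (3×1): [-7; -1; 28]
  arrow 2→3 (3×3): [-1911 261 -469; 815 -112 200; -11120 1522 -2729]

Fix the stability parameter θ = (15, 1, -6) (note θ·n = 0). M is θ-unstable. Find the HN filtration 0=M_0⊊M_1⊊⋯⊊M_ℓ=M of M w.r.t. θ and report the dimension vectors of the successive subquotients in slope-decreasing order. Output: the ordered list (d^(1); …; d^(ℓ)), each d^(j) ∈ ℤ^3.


Barcode: M ≅ I[1,3], I[2,3]^2. HN layers by μ_θ (2 steps, strictly decreasing):
  μ^(1)=10/3; μ^(2)=-5/2

((1, 1, 1); (0, 2, 2))


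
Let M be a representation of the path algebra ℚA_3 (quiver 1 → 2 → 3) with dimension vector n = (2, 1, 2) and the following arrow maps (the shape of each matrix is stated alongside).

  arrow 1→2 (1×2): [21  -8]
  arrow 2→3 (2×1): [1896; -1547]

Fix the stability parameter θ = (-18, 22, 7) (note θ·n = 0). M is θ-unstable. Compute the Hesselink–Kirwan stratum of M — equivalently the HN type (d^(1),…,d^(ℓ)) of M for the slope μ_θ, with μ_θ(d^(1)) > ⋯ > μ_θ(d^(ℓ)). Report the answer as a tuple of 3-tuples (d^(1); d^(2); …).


Interval decomposition of M: I[1,1], I[1,3], I[3,3].
HN type (ℓ=3): μ^(1)=29/2; μ^(2)=7; μ^(3)=-18

((0, 1, 1); (0, 0, 1); (2, 0, 0))


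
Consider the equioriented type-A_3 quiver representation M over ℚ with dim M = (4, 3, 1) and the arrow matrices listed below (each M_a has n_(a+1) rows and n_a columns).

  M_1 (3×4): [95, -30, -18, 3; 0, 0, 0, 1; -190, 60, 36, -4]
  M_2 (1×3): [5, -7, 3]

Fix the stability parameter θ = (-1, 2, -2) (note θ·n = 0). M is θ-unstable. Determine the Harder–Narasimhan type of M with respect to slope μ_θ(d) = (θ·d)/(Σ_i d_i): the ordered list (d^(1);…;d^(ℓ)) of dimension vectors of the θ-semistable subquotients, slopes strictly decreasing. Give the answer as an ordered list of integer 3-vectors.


Barcode: M ≅ I[1,1]^2, I[1,2], I[1,3], I[2,2]. HN layers by μ_θ (3 steps, strictly decreasing):
  μ^(1)=2; μ^(2)=0; μ^(3)=-1

((0, 2, 0); (0, 1, 1); (4, 0, 0))


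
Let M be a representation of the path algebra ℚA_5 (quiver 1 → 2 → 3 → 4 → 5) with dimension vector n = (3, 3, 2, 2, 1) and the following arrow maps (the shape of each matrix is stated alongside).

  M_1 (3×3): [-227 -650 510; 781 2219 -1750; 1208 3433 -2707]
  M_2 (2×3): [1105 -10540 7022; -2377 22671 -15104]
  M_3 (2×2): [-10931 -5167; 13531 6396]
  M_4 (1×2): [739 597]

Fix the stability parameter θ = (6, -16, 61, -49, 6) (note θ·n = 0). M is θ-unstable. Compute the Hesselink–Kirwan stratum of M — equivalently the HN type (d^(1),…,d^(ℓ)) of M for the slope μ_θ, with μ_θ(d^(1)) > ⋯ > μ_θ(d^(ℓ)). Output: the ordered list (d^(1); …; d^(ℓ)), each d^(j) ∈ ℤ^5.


Barcode: M ≅ I[1,2], I[1,4], I[1,5]. HN layers by μ_θ (2 steps, strictly decreasing):
  μ^(1)=6; μ^(2)=-5

((0, 0, 2, 2, 1); (3, 3, 0, 0, 0))


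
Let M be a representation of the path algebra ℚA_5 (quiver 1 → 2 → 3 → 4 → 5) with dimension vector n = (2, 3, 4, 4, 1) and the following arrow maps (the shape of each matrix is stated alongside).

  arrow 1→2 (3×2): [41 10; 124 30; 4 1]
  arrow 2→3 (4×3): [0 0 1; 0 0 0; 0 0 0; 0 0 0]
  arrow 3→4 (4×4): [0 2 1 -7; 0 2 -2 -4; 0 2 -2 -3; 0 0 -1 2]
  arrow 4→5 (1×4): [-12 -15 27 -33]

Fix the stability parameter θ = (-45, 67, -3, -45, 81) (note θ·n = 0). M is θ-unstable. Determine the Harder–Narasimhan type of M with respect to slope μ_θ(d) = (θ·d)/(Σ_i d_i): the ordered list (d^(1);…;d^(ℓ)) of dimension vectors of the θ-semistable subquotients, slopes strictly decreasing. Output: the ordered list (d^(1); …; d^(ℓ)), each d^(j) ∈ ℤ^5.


Interval decomposition of M: I[1,2], I[1,3], I[2,2], I[3,4]^2, I[3,5], I[4,4].
HN type (ℓ=5): μ^(1)=81; μ^(2)=67; μ^(3)=32; μ^(4)=-24; μ^(5)=-45

((0, 0, 0, 0, 1); (0, 2, 0, 0, 0); (0, 1, 1, 0, 0); (0, 0, 3, 3, 0); (2, 0, 0, 1, 0))


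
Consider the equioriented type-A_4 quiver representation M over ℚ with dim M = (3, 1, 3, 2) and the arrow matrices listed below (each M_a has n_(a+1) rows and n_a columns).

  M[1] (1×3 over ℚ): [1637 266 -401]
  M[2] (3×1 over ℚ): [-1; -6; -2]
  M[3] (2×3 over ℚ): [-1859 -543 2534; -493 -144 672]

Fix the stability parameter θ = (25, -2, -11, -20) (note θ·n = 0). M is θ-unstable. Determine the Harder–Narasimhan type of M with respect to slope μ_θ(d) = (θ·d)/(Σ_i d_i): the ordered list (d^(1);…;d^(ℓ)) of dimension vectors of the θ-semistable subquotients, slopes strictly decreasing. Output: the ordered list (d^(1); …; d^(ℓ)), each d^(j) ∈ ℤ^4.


Barcode: M ≅ I[1,1]^2, I[1,4], I[3,3], I[3,4]. HN layers by μ_θ (4 steps, strictly decreasing):
  μ^(1)=25; μ^(2)=-2; μ^(3)=-11; μ^(4)=-31/2

((2, 0, 0, 0); (1, 1, 1, 1); (0, 0, 1, 0); (0, 0, 1, 1))


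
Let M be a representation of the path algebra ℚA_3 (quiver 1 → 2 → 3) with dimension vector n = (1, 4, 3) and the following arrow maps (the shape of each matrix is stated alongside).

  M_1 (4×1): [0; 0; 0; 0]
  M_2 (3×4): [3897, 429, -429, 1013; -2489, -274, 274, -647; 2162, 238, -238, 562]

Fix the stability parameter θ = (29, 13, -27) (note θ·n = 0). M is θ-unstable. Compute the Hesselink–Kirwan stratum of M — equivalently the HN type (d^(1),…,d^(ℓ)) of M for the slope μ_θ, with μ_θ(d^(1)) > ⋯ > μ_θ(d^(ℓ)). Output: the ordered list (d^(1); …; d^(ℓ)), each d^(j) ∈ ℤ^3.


Interval decomposition of M: I[1,1], I[2,2]^2, I[2,3]^2, I[3,3].
HN type (ℓ=4): μ^(1)=29; μ^(2)=13; μ^(3)=-7; μ^(4)=-27

((1, 0, 0); (0, 2, 0); (0, 2, 2); (0, 0, 1))


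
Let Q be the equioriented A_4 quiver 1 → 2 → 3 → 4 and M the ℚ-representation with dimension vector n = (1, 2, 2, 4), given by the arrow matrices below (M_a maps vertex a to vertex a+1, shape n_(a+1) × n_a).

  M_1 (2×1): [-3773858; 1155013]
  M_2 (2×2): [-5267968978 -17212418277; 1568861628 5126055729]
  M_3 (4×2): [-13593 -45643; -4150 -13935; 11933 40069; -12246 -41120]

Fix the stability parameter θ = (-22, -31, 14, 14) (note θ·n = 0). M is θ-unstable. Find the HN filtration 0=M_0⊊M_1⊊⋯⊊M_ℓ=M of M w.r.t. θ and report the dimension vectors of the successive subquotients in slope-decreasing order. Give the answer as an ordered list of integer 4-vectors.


Via rank(M_{q-1}∘⋯∘M_p): M ≅ I[1,4], I[2,4], I[4,4]^2.
μ_θ-semistable layers: μ^(1)=14; μ^(2)=-53/2; μ^(3)=-31

((0, 0, 2, 4); (1, 1, 0, 0); (0, 1, 0, 0))


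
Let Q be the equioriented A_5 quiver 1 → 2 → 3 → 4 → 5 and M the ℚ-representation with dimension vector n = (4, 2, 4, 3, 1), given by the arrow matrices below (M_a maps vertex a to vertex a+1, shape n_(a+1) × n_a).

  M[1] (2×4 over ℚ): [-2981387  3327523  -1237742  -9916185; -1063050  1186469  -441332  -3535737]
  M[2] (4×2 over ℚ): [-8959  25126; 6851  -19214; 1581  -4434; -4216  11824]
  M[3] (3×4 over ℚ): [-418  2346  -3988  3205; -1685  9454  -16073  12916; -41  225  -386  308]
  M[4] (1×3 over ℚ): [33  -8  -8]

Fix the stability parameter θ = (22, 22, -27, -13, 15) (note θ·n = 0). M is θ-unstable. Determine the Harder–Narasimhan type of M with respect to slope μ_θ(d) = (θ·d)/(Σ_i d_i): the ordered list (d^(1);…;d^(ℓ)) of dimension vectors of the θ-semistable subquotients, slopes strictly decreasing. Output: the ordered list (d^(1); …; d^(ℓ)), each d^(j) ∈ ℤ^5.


Barcode: M ≅ I[1,1]^2, I[1,2], I[1,3], I[3,4]^2, I[3,5]. HN layers by μ_θ (5 steps, strictly decreasing):
  μ^(1)=22; μ^(2)=15; μ^(3)=17/3; μ^(4)=-13; μ^(5)=-27

((3, 1, 0, 0, 0); (0, 0, 0, 0, 1); (1, 1, 1, 0, 0); (0, 0, 0, 3, 0); (0, 0, 3, 0, 0))


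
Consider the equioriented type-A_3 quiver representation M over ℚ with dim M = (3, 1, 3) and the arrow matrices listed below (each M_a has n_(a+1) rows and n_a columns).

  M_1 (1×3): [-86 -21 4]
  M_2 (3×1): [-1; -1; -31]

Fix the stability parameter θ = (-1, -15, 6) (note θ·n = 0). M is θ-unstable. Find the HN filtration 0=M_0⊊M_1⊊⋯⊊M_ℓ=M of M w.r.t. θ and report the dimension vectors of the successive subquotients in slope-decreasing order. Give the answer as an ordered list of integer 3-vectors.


Interval decomposition of M: I[1,1]^2, I[1,3], I[3,3]^2.
HN type (ℓ=3): μ^(1)=6; μ^(2)=-1; μ^(3)=-8

((0, 0, 3); (2, 0, 0); (1, 1, 0))


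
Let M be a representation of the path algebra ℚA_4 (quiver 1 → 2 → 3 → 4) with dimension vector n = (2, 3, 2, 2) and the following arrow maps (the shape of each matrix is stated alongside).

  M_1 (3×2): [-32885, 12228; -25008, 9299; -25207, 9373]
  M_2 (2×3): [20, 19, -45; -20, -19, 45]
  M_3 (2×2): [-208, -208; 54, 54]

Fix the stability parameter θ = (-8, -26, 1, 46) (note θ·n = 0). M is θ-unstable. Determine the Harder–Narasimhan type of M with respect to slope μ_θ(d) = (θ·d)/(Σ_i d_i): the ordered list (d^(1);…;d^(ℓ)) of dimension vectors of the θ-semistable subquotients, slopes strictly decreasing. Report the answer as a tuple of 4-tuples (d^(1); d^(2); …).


Via rank(M_{q-1}∘⋯∘M_p): M ≅ I[1,2], I[1,3], I[2,2], I[3,4], I[4,4].
μ_θ-semistable layers: μ^(1)=46; μ^(2)=1; μ^(3)=-17; μ^(4)=-26

((0, 0, 0, 2); (0, 0, 2, 0); (2, 2, 0, 0); (0, 1, 0, 0))


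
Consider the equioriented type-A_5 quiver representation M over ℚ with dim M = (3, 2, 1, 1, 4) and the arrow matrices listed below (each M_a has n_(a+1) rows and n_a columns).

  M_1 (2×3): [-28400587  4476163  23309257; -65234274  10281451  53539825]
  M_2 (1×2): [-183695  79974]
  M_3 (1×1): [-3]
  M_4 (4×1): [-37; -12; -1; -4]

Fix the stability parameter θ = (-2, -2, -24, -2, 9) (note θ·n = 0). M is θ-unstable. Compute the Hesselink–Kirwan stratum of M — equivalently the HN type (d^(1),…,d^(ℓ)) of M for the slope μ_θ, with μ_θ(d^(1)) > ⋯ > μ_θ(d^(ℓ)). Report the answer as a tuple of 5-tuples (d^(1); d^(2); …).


Barcode: M ≅ I[1,1], I[1,2], I[1,5], I[5,5]^3. HN layers by μ_θ (3 steps, strictly decreasing):
  μ^(1)=9; μ^(2)=-2; μ^(3)=-28/3

((0, 0, 0, 0, 4); (2, 1, 0, 1, 0); (1, 1, 1, 0, 0))


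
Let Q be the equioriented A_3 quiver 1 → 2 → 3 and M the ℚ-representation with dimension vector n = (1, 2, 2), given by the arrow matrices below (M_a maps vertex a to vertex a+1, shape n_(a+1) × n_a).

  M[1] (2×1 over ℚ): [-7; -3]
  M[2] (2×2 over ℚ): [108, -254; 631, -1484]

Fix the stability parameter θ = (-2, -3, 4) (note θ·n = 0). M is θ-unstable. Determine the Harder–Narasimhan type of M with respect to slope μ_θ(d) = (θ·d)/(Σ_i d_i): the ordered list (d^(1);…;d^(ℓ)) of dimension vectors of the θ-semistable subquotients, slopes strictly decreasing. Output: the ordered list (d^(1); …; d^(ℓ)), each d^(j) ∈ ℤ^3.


Interval decomposition of M: I[1,3], I[2,3].
HN type (ℓ=3): μ^(1)=4; μ^(2)=-5/2; μ^(3)=-3

((0, 0, 2); (1, 1, 0); (0, 1, 0))


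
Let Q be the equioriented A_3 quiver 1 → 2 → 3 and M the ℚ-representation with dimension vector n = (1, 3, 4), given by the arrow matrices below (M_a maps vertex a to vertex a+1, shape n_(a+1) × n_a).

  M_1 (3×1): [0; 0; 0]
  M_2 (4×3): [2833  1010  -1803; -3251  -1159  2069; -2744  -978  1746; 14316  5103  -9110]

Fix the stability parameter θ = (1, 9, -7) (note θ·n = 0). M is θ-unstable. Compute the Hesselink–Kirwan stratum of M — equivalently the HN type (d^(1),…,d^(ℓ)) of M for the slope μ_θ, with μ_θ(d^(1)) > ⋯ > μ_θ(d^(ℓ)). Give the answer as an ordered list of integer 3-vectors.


Interval decomposition of M: I[1,1], I[2,3]^3, I[3,3].
HN type (ℓ=2): μ^(1)=1; μ^(2)=-7

((1, 3, 3); (0, 0, 1))


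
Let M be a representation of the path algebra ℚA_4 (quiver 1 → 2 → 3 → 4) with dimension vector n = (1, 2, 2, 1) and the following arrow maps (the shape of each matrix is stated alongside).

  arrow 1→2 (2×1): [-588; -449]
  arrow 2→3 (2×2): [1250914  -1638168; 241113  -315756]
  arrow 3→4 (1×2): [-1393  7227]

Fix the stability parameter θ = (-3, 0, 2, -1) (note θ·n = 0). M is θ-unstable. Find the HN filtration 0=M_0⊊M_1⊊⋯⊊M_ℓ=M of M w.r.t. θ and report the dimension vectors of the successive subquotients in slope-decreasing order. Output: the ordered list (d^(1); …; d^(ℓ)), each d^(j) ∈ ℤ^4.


Via rank(M_{q-1}∘⋯∘M_p): M ≅ I[1,2], I[2,4], I[3,3].
μ_θ-semistable layers: μ^(1)=2; μ^(2)=1/2; μ^(3)=0; μ^(4)=-3

((0, 0, 1, 0); (0, 0, 1, 1); (0, 2, 0, 0); (1, 0, 0, 0))


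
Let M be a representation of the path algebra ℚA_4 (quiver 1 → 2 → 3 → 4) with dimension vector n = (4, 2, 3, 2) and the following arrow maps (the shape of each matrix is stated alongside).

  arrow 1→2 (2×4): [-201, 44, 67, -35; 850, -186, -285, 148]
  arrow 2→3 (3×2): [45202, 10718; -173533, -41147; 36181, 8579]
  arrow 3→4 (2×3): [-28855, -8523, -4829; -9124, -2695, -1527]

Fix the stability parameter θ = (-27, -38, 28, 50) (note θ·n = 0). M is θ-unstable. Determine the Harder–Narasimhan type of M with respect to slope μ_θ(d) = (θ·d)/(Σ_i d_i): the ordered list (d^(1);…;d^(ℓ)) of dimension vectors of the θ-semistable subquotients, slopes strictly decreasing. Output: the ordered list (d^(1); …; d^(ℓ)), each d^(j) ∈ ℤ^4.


Interval decomposition of M: I[1,1]^2, I[1,2], I[1,3], I[3,4]^2.
HN type (ℓ=4): μ^(1)=50; μ^(2)=28; μ^(3)=-27; μ^(4)=-65/2

((0, 0, 0, 2); (0, 0, 3, 0); (2, 0, 0, 0); (2, 2, 0, 0))


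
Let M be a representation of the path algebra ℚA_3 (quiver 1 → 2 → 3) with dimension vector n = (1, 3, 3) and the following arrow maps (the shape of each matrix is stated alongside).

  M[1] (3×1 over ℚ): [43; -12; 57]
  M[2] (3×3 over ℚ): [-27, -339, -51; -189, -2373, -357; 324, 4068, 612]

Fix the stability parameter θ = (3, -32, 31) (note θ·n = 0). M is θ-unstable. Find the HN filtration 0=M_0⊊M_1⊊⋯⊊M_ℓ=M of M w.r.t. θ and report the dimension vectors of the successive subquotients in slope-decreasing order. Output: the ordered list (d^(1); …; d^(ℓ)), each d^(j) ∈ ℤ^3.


Interval decomposition of M: I[1,2], I[2,2], I[2,3], I[3,3]^2.
HN type (ℓ=3): μ^(1)=31; μ^(2)=-29/2; μ^(3)=-32

((0, 0, 3); (1, 1, 0); (0, 2, 0))


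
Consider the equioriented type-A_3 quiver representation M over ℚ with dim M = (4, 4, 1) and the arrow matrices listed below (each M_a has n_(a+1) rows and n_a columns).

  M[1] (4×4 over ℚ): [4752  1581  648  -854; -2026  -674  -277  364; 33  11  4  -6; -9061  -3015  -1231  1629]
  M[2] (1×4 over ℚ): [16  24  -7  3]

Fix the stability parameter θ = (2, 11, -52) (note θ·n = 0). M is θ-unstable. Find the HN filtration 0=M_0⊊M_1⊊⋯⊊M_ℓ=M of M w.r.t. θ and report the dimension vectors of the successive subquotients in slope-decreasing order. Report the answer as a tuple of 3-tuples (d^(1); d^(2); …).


Interval decomposition of M: I[1,2]^3, I[1,3].
HN type (ℓ=3): μ^(1)=11; μ^(2)=2; μ^(3)=-13

((0, 3, 0); (3, 0, 0); (1, 1, 1))


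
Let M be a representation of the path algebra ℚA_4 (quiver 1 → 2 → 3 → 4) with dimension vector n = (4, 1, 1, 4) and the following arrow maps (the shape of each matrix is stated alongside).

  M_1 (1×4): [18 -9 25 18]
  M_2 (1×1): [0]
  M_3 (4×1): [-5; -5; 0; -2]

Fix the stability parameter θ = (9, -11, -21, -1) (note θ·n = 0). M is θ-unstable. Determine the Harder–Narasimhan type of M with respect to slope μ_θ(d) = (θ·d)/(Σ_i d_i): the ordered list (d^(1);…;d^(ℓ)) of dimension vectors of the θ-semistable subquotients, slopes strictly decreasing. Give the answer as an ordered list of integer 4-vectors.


Barcode: M ≅ I[1,1]^3, I[1,2], I[3,4], I[4,4]^3. HN layers by μ_θ (3 steps, strictly decreasing):
  μ^(1)=9; μ^(2)=-1; μ^(3)=-21

((3, 0, 0, 0); (1, 1, 0, 4); (0, 0, 1, 0))


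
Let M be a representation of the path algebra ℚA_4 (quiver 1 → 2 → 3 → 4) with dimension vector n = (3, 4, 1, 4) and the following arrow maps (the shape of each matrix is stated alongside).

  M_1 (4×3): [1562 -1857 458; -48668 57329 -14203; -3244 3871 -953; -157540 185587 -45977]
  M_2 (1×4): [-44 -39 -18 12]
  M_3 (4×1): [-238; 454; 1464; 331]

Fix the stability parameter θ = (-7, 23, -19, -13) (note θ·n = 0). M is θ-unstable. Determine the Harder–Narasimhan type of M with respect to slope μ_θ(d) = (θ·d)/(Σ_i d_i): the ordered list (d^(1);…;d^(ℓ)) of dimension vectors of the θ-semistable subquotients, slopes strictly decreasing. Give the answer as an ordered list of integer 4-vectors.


Interval decomposition of M: I[1,1], I[1,2], I[1,4], I[2,2]^2, I[4,4]^3.
HN type (ℓ=4): μ^(1)=23; μ^(2)=-3; μ^(3)=-7; μ^(4)=-13

((0, 3, 0, 0); (0, 1, 1, 1); (3, 0, 0, 0); (0, 0, 0, 3))


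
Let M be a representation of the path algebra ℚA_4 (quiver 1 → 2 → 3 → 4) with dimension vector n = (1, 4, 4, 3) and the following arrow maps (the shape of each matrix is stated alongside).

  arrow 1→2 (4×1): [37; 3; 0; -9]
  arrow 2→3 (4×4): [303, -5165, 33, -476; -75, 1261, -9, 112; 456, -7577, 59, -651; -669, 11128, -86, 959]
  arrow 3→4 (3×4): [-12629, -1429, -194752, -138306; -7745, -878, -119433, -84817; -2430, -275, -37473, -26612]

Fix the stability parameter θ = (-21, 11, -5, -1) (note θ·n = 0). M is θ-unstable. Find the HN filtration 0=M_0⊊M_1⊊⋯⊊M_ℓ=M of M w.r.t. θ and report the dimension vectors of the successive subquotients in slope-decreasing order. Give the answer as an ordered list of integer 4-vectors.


Via rank(M_{q-1}∘⋯∘M_p): M ≅ I[1,2], I[2,2], I[2,3], I[2,4], I[3,4]^2.
μ_θ-semistable layers: μ^(1)=11; μ^(2)=3; μ^(3)=5/3; μ^(4)=-1; μ^(5)=-5; μ^(6)=-21

((0, 2, 0, 0); (0, 1, 1, 0); (0, 1, 1, 1); (0, 0, 0, 2); (0, 0, 2, 0); (1, 0, 0, 0))


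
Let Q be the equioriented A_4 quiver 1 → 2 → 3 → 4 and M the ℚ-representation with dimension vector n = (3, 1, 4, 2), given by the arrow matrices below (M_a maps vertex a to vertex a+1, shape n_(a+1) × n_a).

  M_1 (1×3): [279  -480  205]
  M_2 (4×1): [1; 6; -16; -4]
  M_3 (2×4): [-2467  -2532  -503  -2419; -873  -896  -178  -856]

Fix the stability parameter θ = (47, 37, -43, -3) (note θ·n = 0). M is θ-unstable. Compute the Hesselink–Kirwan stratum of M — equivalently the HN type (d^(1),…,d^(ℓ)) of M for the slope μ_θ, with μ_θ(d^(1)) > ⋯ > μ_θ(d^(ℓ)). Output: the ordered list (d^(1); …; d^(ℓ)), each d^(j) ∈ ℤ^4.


Interval decomposition of M: I[1,1]^2, I[1,4], I[3,3]^2, I[3,4].
HN type (ℓ=4): μ^(1)=47; μ^(2)=19/2; μ^(3)=-3; μ^(4)=-43

((2, 0, 0, 0); (1, 1, 1, 1); (0, 0, 0, 1); (0, 0, 3, 0))


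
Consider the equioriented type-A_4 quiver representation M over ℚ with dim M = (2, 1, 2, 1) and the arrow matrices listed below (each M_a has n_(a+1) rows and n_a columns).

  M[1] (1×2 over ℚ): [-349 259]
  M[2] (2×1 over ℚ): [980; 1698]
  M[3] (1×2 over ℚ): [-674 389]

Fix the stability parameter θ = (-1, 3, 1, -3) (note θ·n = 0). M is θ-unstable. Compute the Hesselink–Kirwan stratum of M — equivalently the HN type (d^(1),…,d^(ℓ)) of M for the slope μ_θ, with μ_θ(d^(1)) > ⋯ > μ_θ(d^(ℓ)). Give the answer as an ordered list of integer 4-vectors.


Barcode: M ≅ I[1,1], I[1,4], I[3,3]. HN layers by μ_θ (3 steps, strictly decreasing):
  μ^(1)=1; μ^(2)=1/3; μ^(3)=-1

((0, 0, 1, 0); (0, 1, 1, 1); (2, 0, 0, 0))


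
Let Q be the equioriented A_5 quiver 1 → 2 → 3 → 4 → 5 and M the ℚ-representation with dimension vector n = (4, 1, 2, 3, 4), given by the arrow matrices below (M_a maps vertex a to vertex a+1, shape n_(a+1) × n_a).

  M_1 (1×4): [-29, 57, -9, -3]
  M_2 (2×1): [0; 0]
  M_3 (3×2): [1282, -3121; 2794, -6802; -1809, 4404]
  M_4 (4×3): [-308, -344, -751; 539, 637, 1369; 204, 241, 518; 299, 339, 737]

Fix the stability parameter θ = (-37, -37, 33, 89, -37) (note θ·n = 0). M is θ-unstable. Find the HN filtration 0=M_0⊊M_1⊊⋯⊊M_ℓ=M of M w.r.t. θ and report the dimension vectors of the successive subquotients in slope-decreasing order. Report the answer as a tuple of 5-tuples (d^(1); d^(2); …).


Interval decomposition of M: I[1,1]^3, I[1,2], I[3,5]^2, I[4,5], I[5,5].
HN type (ℓ=3): μ^(1)=85/3; μ^(2)=26; μ^(3)=-37

((0, 0, 2, 2, 2); (0, 0, 0, 1, 1); (4, 1, 0, 0, 1))


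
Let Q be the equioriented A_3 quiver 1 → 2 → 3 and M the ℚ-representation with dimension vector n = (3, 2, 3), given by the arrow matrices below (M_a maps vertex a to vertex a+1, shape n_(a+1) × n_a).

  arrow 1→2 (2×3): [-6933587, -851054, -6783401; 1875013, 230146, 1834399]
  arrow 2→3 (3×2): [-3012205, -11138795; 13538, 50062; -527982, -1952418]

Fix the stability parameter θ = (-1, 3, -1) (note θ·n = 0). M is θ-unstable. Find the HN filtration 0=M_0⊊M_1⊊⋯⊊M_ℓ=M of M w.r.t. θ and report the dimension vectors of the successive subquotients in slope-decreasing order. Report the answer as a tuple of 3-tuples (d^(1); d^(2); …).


Barcode: M ≅ I[1,1]^2, I[1,2], I[2,3], I[3,3]^2. HN layers by μ_θ (3 steps, strictly decreasing):
  μ^(1)=3; μ^(2)=1; μ^(3)=-1

((0, 1, 0); (0, 1, 1); (3, 0, 2))


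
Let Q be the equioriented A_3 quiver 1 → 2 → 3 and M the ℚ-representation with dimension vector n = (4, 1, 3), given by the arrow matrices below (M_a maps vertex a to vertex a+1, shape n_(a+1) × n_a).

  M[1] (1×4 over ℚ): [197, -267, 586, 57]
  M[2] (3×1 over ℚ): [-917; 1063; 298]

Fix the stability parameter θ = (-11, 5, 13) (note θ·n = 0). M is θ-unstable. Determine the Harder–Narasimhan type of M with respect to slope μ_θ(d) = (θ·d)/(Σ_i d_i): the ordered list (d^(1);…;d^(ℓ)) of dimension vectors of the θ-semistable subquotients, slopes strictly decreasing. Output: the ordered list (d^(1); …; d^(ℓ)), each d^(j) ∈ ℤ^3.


Interval decomposition of M: I[1,1]^3, I[1,3], I[3,3]^2.
HN type (ℓ=3): μ^(1)=13; μ^(2)=5; μ^(3)=-11

((0, 0, 3); (0, 1, 0); (4, 0, 0))


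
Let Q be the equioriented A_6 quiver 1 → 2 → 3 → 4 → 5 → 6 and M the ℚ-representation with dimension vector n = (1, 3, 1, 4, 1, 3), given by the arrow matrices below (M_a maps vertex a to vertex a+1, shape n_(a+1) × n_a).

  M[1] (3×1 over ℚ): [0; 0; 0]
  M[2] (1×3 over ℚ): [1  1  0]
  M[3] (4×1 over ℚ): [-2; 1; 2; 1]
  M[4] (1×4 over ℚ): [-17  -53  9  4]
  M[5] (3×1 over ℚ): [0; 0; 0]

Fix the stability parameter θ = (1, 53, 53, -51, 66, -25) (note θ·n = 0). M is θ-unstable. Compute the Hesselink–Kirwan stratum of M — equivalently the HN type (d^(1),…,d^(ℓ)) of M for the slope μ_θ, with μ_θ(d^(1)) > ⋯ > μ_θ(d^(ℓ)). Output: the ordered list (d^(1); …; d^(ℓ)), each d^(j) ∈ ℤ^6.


Interval decomposition of M: I[1,1], I[2,2]^2, I[2,5], I[4,4]^3, I[6,6]^3.
HN type (ℓ=6): μ^(1)=66; μ^(2)=53; μ^(3)=55/3; μ^(4)=1; μ^(5)=-25; μ^(6)=-51

((0, 0, 0, 0, 1, 0); (0, 2, 0, 0, 0, 0); (0, 1, 1, 1, 0, 0); (1, 0, 0, 0, 0, 0); (0, 0, 0, 0, 0, 3); (0, 0, 0, 3, 0, 0))


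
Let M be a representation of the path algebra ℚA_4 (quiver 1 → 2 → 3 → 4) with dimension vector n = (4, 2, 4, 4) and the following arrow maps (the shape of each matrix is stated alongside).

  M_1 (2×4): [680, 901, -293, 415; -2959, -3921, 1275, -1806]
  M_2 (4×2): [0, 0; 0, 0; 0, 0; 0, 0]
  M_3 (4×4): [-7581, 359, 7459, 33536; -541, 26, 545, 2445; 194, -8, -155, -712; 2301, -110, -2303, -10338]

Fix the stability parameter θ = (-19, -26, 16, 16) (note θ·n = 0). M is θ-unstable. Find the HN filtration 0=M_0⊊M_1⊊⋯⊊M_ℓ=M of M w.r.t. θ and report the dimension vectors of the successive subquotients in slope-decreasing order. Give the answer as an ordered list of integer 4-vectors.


Via rank(M_{q-1}∘⋯∘M_p): M ≅ I[1,1]^2, I[1,2]^2, I[3,4]^4.
μ_θ-semistable layers: μ^(1)=16; μ^(2)=-19; μ^(3)=-45/2

((0, 0, 4, 4); (2, 0, 0, 0); (2, 2, 0, 0))


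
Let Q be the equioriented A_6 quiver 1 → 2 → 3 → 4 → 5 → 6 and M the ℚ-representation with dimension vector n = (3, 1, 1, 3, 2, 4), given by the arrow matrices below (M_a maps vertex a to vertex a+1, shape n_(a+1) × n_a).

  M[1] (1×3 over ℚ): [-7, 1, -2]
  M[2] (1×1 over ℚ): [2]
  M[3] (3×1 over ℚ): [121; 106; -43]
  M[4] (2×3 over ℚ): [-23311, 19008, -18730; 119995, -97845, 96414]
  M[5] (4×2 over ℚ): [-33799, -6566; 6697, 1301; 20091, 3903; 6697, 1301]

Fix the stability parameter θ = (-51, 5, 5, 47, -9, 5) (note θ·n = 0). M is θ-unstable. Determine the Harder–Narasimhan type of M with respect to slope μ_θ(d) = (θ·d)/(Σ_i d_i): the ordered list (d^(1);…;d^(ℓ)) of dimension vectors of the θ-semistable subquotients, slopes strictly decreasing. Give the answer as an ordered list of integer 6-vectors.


Barcode: M ≅ I[1,1]^2, I[1,6], I[4,4], I[4,6], I[6,6]^2. HN layers by μ_θ (4 steps, strictly decreasing):
  μ^(1)=47; μ^(2)=43/3; μ^(3)=5; μ^(4)=-51

((0, 0, 0, 1, 0, 0); (0, 0, 0, 2, 2, 2); (0, 1, 1, 0, 0, 2); (3, 0, 0, 0, 0, 0))


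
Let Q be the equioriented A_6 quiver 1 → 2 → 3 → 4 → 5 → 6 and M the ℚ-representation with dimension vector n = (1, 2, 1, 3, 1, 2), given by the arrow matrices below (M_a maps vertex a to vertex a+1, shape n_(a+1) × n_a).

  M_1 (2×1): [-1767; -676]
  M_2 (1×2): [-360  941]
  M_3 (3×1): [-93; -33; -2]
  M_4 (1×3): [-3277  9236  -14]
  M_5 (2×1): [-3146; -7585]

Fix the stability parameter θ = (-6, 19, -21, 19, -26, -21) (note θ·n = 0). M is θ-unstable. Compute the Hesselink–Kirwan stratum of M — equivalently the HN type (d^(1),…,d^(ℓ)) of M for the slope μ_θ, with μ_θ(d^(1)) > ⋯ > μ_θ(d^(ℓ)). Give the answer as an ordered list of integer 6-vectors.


Via rank(M_{q-1}∘⋯∘M_p): M ≅ I[1,6], I[2,2], I[4,4]^2, I[6,6].
μ_θ-semistable layers: μ^(1)=19; μ^(2)=-6; μ^(3)=-21

((0, 1, 0, 2, 0, 0); (1, 1, 1, 1, 1, 1); (0, 0, 0, 0, 0, 1))


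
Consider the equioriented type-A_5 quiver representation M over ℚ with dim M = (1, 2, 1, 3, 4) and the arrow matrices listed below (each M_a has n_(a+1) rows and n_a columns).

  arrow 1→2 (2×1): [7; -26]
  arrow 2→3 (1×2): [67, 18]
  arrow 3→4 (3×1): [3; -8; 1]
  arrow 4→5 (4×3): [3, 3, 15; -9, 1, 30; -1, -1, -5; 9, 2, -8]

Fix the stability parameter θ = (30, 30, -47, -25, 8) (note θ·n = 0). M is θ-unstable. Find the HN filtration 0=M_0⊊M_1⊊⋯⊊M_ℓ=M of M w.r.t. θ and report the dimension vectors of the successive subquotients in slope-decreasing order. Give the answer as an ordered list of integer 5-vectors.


Barcode: M ≅ I[1,5], I[2,2], I[4,5]^2, I[5,5]. HN layers by μ_θ (4 steps, strictly decreasing):
  μ^(1)=30; μ^(2)=8; μ^(3)=-3; μ^(4)=-25

((0, 1, 0, 0, 0); (0, 0, 0, 0, 4); (1, 1, 1, 1, 0); (0, 0, 0, 2, 0))


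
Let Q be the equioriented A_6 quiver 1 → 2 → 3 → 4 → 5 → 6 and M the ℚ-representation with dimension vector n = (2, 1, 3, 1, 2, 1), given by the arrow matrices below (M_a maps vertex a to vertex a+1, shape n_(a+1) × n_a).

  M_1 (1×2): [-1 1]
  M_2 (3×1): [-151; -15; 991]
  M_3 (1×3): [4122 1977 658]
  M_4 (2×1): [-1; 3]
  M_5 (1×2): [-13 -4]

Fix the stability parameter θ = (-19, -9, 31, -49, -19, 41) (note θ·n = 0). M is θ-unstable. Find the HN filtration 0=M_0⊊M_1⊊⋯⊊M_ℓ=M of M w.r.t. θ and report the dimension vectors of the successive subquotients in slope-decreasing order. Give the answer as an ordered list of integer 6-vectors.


Via rank(M_{q-1}∘⋯∘M_p): M ≅ I[1,1], I[1,6], I[3,3]^2, I[5,5].
μ_θ-semistable layers: μ^(1)=41; μ^(2)=31; μ^(3)=-23/2; μ^(4)=-19

((0, 0, 0, 0, 0, 1); (0, 0, 2, 0, 0, 0); (0, 1, 1, 1, 1, 0); (2, 0, 0, 0, 1, 0))


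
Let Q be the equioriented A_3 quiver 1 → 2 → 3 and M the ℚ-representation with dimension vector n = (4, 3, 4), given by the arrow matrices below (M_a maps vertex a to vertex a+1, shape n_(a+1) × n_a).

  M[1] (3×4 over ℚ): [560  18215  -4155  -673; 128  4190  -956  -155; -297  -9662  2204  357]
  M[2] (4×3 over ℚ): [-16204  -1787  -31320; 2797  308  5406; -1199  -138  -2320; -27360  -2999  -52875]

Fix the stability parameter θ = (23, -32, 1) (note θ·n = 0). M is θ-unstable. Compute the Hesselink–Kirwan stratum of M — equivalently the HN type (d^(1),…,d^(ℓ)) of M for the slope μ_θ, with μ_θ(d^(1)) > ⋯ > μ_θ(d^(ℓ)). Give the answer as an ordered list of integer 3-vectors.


Interval decomposition of M: I[1,1], I[1,3]^3, I[3,3].
HN type (ℓ=3): μ^(1)=23; μ^(2)=1; μ^(3)=-9/2

((1, 0, 0); (0, 0, 4); (3, 3, 0))


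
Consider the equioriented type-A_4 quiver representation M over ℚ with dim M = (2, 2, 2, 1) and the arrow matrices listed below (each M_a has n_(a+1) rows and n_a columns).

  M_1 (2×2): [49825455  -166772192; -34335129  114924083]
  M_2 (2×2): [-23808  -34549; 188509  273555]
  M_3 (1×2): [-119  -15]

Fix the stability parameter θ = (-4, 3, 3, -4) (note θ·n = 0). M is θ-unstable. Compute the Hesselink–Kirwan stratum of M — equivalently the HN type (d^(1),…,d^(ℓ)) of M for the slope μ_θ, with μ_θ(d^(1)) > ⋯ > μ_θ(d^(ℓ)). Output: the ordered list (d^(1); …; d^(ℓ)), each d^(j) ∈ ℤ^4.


Interval decomposition of M: I[1,3], I[1,4].
HN type (ℓ=3): μ^(1)=3; μ^(2)=2/3; μ^(3)=-4

((0, 1, 1, 0); (0, 1, 1, 1); (2, 0, 0, 0))


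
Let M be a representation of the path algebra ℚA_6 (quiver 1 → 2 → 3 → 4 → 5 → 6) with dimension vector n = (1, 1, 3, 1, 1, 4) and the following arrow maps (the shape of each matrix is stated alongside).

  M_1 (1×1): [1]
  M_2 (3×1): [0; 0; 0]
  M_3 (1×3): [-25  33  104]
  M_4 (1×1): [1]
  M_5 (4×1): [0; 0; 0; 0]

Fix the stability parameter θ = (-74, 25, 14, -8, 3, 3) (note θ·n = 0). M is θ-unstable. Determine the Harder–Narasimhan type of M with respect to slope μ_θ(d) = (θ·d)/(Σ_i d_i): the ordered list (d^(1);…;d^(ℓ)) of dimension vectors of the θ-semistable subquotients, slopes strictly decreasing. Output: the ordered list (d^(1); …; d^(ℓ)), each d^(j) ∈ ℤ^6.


Barcode: M ≅ I[1,2], I[3,3]^2, I[3,5], I[6,6]^4. HN layers by μ_θ (4 steps, strictly decreasing):
  μ^(1)=25; μ^(2)=14; μ^(3)=3; μ^(4)=-74

((0, 1, 0, 0, 0, 0); (0, 0, 2, 0, 0, 0); (0, 0, 1, 1, 1, 4); (1, 0, 0, 0, 0, 0))


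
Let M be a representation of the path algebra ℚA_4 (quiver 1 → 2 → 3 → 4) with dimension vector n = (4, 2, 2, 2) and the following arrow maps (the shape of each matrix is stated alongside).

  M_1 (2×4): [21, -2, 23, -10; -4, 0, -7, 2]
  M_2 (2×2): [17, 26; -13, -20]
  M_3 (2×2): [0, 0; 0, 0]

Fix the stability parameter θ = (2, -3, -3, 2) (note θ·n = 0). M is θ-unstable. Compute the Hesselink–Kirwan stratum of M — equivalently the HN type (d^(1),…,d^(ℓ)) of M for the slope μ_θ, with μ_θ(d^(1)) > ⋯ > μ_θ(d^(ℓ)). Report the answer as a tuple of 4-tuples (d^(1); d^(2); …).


Via rank(M_{q-1}∘⋯∘M_p): M ≅ I[1,1]^2, I[1,3]^2, I[4,4]^2.
μ_θ-semistable layers: μ^(1)=2; μ^(2)=-4/3

((2, 0, 0, 2); (2, 2, 2, 0))


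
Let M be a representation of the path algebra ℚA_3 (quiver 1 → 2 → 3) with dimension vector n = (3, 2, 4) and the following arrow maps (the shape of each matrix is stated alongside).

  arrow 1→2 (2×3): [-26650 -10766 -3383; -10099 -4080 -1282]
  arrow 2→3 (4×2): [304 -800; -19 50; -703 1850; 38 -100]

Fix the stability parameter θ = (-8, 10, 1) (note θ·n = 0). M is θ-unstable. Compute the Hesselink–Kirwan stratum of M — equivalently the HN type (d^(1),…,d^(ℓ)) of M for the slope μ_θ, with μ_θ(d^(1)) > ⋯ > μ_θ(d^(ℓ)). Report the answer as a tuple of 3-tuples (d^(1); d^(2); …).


Barcode: M ≅ I[1,1], I[1,2], I[1,3], I[3,3]^3. HN layers by μ_θ (4 steps, strictly decreasing):
  μ^(1)=10; μ^(2)=11/2; μ^(3)=1; μ^(4)=-8

((0, 1, 0); (0, 1, 1); (0, 0, 3); (3, 0, 0))


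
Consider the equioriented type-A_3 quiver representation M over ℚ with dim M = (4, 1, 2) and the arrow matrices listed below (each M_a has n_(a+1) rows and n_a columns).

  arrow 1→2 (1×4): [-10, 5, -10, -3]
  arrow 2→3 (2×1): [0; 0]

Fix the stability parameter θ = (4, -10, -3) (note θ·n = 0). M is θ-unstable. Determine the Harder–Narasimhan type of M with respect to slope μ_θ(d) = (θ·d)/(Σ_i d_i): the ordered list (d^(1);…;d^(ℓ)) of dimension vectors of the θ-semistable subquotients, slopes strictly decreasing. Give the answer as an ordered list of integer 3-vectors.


Interval decomposition of M: I[1,1]^3, I[1,2], I[3,3]^2.
HN type (ℓ=2): μ^(1)=4; μ^(2)=-3

((3, 0, 0); (1, 1, 2))


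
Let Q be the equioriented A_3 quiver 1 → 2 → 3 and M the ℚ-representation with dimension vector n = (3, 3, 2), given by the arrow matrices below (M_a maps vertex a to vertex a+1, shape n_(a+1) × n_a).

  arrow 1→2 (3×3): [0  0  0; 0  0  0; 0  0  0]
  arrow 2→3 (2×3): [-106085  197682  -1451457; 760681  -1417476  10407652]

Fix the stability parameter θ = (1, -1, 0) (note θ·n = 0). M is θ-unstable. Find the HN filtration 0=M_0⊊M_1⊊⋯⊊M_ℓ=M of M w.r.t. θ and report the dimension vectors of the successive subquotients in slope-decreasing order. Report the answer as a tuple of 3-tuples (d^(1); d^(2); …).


Via rank(M_{q-1}∘⋯∘M_p): M ≅ I[1,1]^3, I[2,2], I[2,3]^2.
μ_θ-semistable layers: μ^(1)=1; μ^(2)=0; μ^(3)=-1

((3, 0, 0); (0, 0, 2); (0, 3, 0))


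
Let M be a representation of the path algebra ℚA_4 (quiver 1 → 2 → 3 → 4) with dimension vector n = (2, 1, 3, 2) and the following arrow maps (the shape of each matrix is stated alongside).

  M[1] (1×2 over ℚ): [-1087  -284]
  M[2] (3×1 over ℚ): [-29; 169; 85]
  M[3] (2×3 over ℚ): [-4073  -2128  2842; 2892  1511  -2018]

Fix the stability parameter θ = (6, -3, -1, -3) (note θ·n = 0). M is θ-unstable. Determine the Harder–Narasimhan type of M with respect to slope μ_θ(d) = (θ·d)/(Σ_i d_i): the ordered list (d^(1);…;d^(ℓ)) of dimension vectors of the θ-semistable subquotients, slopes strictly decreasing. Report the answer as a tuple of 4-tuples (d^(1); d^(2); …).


Barcode: M ≅ I[1,1], I[1,4], I[3,3], I[3,4]. HN layers by μ_θ (4 steps, strictly decreasing):
  μ^(1)=6; μ^(2)=-1/4; μ^(3)=-1; μ^(4)=-2

((1, 0, 0, 0); (1, 1, 1, 1); (0, 0, 1, 0); (0, 0, 1, 1))


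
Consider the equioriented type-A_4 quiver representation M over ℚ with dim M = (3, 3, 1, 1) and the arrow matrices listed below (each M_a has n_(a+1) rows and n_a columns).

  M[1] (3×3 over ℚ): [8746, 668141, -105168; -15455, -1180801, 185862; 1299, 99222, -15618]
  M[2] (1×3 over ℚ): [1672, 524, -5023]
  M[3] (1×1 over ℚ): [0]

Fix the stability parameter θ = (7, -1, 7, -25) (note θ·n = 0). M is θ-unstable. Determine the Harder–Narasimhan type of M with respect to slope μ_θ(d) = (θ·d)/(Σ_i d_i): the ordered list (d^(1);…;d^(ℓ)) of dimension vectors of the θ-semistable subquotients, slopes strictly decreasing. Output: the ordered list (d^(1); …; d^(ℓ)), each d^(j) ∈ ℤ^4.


Via rank(M_{q-1}∘⋯∘M_p): M ≅ I[1,1], I[1,2], I[1,3], I[2,2], I[4,4].
μ_θ-semistable layers: μ^(1)=7; μ^(2)=3; μ^(3)=-1; μ^(4)=-25

((1, 0, 1, 0); (2, 2, 0, 0); (0, 1, 0, 0); (0, 0, 0, 1))


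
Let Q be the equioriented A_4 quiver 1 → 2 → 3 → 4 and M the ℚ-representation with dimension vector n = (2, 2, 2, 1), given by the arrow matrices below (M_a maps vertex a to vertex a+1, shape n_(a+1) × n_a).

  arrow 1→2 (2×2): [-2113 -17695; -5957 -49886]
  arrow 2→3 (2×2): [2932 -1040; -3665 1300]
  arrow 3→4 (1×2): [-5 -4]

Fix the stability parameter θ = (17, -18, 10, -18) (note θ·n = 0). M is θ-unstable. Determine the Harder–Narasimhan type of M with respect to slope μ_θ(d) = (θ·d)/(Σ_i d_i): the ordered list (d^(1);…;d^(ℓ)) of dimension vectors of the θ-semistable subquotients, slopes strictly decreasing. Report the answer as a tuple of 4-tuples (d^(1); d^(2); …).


Interval decomposition of M: I[1,2], I[1,3], I[3,4].
HN type (ℓ=3): μ^(1)=10; μ^(2)=-1/2; μ^(3)=-4

((0, 0, 1, 0); (2, 2, 0, 0); (0, 0, 1, 1))
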